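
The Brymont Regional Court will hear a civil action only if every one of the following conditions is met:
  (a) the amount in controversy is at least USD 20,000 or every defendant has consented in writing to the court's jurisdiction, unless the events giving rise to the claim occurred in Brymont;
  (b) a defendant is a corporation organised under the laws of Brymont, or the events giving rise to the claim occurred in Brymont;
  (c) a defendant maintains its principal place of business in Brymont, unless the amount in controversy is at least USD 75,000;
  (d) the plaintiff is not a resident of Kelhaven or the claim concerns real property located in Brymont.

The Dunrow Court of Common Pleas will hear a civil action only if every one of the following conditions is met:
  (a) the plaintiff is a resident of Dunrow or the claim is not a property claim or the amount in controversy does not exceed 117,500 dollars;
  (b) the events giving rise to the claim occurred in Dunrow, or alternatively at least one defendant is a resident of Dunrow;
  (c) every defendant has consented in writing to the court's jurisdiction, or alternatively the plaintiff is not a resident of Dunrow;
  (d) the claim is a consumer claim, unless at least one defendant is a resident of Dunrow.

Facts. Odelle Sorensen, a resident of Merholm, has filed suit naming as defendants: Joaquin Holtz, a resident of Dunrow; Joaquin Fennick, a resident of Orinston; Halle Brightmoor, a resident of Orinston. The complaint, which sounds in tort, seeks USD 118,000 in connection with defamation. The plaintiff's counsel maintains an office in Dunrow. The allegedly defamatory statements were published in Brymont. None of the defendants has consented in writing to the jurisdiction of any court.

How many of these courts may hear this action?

The Brymont Regional Court:
  (a) The amount in controversy is 118,000 dollars, which meets the $20,000 floor — that alternative is enough. Met.
  (b) The operative events occurred in Brymont, which satisfies one of the alternatives. Satisfied.
  (c) No defendant is a corporation. The proviso rescues it, though: the amount in controversy is 118,000 dollars, which meets the 75,000 dollars floor. Condition met.
  (d) The plaintiff resides in Merholm, which is not Kelhaven — that alternative is enough. Met.
  → Every requirement is satisfied — jurisdiction.
The Dunrow Court of Common Pleas:
  (a) The claim is a tort claim, not a property claim, so one alternative holds. Condition met.
  (b) Joaquin Holtz resides in Dunrow — that alternative is enough. Met.
  (c) The plaintiff resides in Merholm, which is not Dunrow, which satisfies one of the alternatives. Satisfied.
  (d) The claim is a tort claim, not a consumer claim. The proviso rescues it, though: Joaquin Holtz resides in Dunrow. Met.
  → The court has jurisdiction.
Courts with jurisdiction: the Brymont Regional Court, the Dunrow Court of Common Pleas — 2 in total.

2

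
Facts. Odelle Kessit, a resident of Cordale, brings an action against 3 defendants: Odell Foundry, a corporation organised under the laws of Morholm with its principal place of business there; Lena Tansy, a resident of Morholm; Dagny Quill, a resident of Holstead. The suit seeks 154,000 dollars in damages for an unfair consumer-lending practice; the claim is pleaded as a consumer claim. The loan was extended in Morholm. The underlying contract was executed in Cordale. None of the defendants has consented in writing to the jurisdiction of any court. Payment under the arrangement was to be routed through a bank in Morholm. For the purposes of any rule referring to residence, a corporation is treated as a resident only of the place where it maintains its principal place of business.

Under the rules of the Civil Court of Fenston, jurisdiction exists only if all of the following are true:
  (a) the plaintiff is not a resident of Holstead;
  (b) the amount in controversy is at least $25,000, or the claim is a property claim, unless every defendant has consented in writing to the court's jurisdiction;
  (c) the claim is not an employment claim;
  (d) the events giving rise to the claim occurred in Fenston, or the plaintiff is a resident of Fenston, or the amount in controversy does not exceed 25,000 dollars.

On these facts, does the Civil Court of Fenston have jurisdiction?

No

The Civil Court of Fenston:
  (a) The plaintiff resides in Cordale, which is not Holstead. Satisfied.
  (b) The amount in controversy is 154,000 dollars, which meets the USD 25,000 floor, which satisfies one of the alternatives. Met.
  (c) The claim is a consumer claim, not an employment claim. Met.
  (d) The operative events occurred in Morholm, not Fenston; the plaintiff resides in Cordale, not Fenston; the amount in controversy is 154,000 dollars, above the 25,000 dollars ceiling — none of the alternatives is met. Not met.
  → At least one condition fails; no jurisdiction.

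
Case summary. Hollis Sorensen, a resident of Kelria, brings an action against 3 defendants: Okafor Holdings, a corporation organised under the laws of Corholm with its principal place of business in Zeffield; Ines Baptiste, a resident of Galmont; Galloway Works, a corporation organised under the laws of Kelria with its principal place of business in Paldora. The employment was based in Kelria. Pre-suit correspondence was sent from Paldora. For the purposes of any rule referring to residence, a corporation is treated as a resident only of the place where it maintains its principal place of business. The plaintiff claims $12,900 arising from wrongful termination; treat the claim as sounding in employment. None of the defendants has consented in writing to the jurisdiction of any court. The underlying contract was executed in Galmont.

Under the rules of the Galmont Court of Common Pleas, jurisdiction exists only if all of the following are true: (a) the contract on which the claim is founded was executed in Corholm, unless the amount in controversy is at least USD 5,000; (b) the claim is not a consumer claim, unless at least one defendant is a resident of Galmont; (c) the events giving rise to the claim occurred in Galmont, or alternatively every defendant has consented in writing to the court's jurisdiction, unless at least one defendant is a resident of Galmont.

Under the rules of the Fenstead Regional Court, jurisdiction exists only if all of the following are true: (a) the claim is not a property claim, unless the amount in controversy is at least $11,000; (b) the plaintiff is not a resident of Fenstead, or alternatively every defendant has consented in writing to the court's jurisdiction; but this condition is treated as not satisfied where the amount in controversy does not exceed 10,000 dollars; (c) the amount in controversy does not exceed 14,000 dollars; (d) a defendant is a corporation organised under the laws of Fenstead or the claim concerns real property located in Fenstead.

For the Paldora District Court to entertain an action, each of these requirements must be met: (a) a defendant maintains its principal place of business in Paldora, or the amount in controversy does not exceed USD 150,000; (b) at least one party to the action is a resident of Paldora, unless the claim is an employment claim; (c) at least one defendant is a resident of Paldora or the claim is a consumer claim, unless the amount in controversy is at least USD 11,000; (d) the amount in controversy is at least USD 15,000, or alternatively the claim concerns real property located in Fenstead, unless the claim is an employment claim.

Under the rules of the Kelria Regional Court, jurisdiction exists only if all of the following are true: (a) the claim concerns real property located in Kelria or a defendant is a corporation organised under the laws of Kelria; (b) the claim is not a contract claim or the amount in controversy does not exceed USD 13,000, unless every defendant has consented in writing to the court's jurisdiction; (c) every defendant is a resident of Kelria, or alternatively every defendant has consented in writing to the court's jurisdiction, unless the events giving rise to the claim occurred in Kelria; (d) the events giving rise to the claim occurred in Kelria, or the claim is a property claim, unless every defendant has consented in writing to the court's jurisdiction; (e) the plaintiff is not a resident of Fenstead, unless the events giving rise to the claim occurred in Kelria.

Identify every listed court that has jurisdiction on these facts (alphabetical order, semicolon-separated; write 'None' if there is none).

The Galmont Court of Common Pleas:
  (a) The contract was executed in Galmont, not Corholm. But the amount in controversy is 12,900 dollars, which meets the USD 5,000 floor, and the 'unless' clause therefore excuses the requirement. Met.
  (b) The claim is an employment claim, not a consumer claim. Met.
  (c) The operative events occurred in Kelria, not Galmont; no such written consent has been filed — no alternative holds. But Ines Baptiste resides in Galmont, and the 'unless' clause therefore excuses the requirement. Satisfied.
  → Jurisdiction lies.
The Fenstead Regional Court:
  (a) The claim is an employment claim, not a property claim. Satisfied.
  (b) The plaintiff resides in Kelria, which is not Fenstead, so one alternative holds. The carve-out does not apply: the amount in controversy is 12,900 dollars, above the $10,000 ceiling. Condition met.
  (c) The amount in controversy is $12,900, within the 14,000 dollars ceiling. Satisfied.
  (d) The corporate defendant(s) are organised in Corholm, Kelria, not Fenstead; the claim does not concern real property — every alternative fails. Fails.
  → Not every requirement is met — no jurisdiction.
The Paldora District Court:
  (a) Galloway Works has its principal place of business in Paldora, so this disjunct is met. Met.
  (b) Galloway Works resides in Paldora. Met.
  (c) Galloway Works resides in Paldora, so this disjunct is met. Satisfied.
  (d) The amount in controversy is 12,900 dollars, below the $15,000 floor; the claim does not concern real property — every alternative fails. However, the claim is an employment claim, so the 'unless' proviso supplies this condition. Condition met.
  → The court has jurisdiction.
The Kelria Regional Court:
  (a) Galloway Works is organised under the laws of Kelria, so this disjunct is met. Met.
  (b) The claim is an employment claim, not a contract claim, so this disjunct is met. Met.
  (c) The defendants reside as follows — Okafor Holdings in Zeffield, Ines Baptiste in Galmont, Galloway Works in Paldora — not all in Kelria; no such written consent has been filed — every alternative fails. But the operative events occurred in Kelria, and the 'unless' clause therefore excuses the requirement. Satisfied.
  (d) The operative events occurred in Kelria, so this disjunct is met. Satisfied.
  (e) The plaintiff resides in Kelria, which is not Fenstead. Condition met.
  → All conditions met; jurisdiction exists.

the Galmont Court of Common Pleas; the Kelria Regional Court; the Paldora District Court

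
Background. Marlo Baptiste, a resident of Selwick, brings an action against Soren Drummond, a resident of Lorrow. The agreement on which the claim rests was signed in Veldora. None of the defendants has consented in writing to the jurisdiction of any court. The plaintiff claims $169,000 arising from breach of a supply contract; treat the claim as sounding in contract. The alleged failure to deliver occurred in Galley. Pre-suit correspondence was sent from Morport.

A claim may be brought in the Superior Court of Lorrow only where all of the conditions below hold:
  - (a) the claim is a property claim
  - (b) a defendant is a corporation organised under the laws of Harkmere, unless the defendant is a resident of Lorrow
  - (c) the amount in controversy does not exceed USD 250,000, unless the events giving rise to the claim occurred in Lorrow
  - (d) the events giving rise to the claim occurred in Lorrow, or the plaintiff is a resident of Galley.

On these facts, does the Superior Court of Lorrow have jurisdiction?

The Superior Court of Lorrow:
  (a) The claim is a contract claim, not a property claim. Fails.
  (b) No defendant is a corporation. But the defendant resides in Lorrow, and the 'unless' clause therefore excuses the requirement. Met.
  (c) The amount in controversy is 169,000 dollars, within the USD 250,000 ceiling. Condition met.
  (d) The operative events occurred in Galley, not Lorrow; the plaintiff resides in Selwick, not Galley — no alternative holds. Not satisfied.
  → No jurisdiction.

No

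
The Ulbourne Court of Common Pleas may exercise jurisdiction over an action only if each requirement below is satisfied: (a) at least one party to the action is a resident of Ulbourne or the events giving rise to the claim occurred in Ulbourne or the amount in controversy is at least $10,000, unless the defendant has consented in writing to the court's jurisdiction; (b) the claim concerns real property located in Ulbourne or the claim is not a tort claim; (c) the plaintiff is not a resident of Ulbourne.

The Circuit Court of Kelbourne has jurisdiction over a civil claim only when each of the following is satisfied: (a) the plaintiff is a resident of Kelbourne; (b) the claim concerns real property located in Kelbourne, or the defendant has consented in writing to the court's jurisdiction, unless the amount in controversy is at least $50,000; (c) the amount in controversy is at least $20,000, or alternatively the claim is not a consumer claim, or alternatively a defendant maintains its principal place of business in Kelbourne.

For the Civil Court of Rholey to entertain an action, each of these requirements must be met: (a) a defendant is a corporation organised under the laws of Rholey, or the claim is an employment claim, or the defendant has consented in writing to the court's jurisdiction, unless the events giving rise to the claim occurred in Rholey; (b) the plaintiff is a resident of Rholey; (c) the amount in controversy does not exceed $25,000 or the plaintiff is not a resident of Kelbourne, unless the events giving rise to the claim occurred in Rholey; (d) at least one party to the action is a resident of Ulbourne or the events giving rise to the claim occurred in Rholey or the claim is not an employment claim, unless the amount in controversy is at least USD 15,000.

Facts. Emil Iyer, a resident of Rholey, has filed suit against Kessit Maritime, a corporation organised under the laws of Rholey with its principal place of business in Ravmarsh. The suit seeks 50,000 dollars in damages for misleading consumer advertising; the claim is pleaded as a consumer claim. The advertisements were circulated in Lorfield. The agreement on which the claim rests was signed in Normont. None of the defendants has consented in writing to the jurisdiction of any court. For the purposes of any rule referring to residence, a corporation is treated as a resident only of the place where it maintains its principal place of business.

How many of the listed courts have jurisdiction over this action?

2

The Ulbourne Court of Common Pleas:
  (a) The amount in controversy is 50,000 dollars, which meets the $10,000 floor — that alternative is enough. Condition met.
  (b) The claim is a consumer claim, not a tort claim, so this disjunct is met. Met.
  (c) The plaintiff resides in Rholey, which is not Ulbourne. Met.
  → Jurisdiction lies.
The Circuit Court of Kelbourne:
  (a) The plaintiff resides in Rholey, not Kelbourne. Not satisfied.
  (b) The claim does not concern real property; no such written consent has been filed — none of the alternatives is met. But the amount in controversy is USD 50,000, which meets the $50,000 floor, and the 'unless' clause therefore excuses the requirement. Condition met.
  (c) The amount in controversy is $50,000, which meets the 20,000 dollars floor, so one alternative holds. Met.
  → Not every requirement is met — no jurisdiction.
The Civil Court of Rholey:
  (a) Kessit Maritime is organised under the laws of Rholey, so one alternative holds. Satisfied.
  (b) The plaintiff resides in Rholey. Met.
  (c) The plaintiff resides in Rholey, which is not Kelbourne, so this disjunct is met. Condition met.
  (d) The claim is a consumer claim, not an employment claim, which satisfies one of the alternatives. Condition met.
  → The court has jurisdiction.
Courts with jurisdiction: the Ulbourne Court of Common Pleas, the Civil Court of Rholey — 2 in total.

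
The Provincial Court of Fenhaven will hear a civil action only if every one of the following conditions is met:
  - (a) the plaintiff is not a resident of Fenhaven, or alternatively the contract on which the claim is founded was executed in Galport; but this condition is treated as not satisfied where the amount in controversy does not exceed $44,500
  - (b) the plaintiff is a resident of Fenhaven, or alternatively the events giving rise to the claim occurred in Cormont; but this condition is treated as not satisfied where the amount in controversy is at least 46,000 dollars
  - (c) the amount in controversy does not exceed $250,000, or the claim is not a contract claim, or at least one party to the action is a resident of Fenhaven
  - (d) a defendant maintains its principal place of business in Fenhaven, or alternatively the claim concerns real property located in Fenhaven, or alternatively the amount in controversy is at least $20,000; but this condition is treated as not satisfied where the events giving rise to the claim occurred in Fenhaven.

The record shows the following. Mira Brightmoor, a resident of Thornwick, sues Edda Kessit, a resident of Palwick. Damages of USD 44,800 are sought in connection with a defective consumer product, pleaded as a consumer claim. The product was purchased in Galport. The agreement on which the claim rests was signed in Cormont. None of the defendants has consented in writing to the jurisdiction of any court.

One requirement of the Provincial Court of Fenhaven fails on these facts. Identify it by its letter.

(b)

The Provincial Court of Fenhaven:
  (a) The plaintiff resides in Thornwick, which is not Fenhaven, so one alternative holds. And the carve-out is inapplicable — the amount in controversy is USD 44,800, above the $44,500 ceiling. Met.
  (b) The plaintiff resides in Thornwick, not Fenhaven; the operative events occurred in Galport, not Cormont — no alternative holds. Fails.
  (c) The amount in controversy is $44,800, within the $250,000 ceiling — that alternative is enough. Satisfied.
  (d) The amount in controversy is USD 44,800, which meets the 20,000 dollars floor, which satisfies one of the alternatives. The exception is not triggered, since the operative events occurred in Galport, not Fenhaven. Satisfied.
Only condition (b) fails.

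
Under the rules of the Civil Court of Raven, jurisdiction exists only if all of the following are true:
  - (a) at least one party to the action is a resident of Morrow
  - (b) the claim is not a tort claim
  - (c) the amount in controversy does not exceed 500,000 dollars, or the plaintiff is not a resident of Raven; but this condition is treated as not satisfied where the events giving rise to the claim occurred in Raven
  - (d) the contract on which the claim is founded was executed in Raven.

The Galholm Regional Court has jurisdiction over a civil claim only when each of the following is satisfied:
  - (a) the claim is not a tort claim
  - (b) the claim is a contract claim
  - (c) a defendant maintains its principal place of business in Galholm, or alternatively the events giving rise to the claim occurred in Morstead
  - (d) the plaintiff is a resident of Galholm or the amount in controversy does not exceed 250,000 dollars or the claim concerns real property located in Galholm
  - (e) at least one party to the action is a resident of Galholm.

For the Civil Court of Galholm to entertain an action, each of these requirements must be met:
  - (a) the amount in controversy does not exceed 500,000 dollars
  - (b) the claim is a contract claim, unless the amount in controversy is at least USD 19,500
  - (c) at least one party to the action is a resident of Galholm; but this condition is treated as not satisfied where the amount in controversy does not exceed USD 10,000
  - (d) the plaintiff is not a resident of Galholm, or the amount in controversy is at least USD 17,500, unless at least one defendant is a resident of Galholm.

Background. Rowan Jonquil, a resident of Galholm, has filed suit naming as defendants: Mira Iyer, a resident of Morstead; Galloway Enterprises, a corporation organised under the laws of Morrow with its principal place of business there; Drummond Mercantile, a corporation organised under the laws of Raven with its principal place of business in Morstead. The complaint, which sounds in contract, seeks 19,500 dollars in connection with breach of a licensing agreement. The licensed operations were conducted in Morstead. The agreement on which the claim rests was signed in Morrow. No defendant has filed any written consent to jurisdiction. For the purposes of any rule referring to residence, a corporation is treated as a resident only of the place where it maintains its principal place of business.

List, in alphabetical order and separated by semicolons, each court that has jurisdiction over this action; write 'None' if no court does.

the Civil Court of Galholm; the Galholm Regional Court

The Civil Court of Raven:
  (a) Galloway Enterprises resides in Morrow. Met.
  (b) The claim is a contract claim, not a tort claim. Condition met.
  (c) The amount in controversy is 19,500 dollars, within the $500,000 ceiling, which satisfies one of the alternatives. The carve-out does not apply: the operative events occurred in Morstead, not Raven. Condition met.
  (d) The contract was executed in Morrow, not Raven. Not met.
  → At least one condition fails; no jurisdiction.
The Galholm Regional Court:
  (a) The claim is a contract claim, not a tort claim. Condition met.
  (b) The claim is a contract claim. Satisfied.
  (c) The operative events occurred in Morstead, so this disjunct is met. Met.
  (d) The plaintiff resides in Galholm, so this disjunct is met. Met.
  (e) Rowan Jonquil resides in Galholm. Satisfied.
  → Every requirement is satisfied — jurisdiction.
The Civil Court of Galholm:
  (a) The amount in controversy is $19,500, within the $500,000 ceiling. Satisfied.
  (b) The claim is a contract claim. Met.
  (c) Rowan Jonquil resides in Galholm. The exception is not triggered, since the amount in controversy is $19,500, above the $10,000 ceiling. Condition met.
  (d) The amount in controversy is 19,500 dollars, which meets the $17,500 floor — that alternative is enough. Satisfied.
  → All conditions met; jurisdiction exists.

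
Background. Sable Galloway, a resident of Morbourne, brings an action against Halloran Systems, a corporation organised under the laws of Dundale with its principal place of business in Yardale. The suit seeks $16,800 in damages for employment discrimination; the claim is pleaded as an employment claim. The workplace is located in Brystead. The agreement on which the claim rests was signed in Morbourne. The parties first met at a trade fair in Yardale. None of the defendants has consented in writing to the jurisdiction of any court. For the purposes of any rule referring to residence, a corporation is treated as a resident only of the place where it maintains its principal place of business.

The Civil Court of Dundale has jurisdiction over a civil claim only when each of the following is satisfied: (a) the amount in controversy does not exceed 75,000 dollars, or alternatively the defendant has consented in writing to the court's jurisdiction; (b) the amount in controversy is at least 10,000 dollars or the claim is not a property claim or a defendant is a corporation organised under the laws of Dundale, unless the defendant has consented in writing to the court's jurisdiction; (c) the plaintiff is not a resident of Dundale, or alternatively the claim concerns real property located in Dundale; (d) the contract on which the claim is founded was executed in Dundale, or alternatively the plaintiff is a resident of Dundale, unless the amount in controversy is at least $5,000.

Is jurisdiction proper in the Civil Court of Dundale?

Yes

The Civil Court of Dundale:
  (a) The amount in controversy is 16,800 dollars, within the USD 75,000 ceiling, so one alternative holds. Met.
  (b) The amount in controversy is 16,800 dollars, which meets the 10,000 dollars floor — that alternative is enough. Met.
  (c) The plaintiff resides in Morbourne, which is not Dundale, which satisfies one of the alternatives. Satisfied.
  (d) The contract was executed in Morbourne, not Dundale; the plaintiff resides in Morbourne, not Dundale — none of the alternatives is met. The proviso rescues it, though: the amount in controversy is 16,800 dollars, which meets the USD 5,000 floor. Condition met.
  → Every requirement is satisfied — jurisdiction.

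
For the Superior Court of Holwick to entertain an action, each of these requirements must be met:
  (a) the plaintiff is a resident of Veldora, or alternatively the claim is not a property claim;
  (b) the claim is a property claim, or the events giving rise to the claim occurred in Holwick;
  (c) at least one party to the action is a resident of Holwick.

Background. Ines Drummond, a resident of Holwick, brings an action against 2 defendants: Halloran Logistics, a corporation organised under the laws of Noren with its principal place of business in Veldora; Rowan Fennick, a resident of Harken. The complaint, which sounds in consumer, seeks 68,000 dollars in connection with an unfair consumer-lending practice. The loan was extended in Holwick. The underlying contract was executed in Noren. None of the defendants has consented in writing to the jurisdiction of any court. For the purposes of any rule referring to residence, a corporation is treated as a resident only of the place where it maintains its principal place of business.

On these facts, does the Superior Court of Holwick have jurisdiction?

The Superior Court of Holwick:
  (a) The claim is a consumer claim, not a property claim, which satisfies one of the alternatives. Met.
  (b) The operative events occurred in Holwick, so one alternative holds. Satisfied.
  (c) Ines Drummond resides in Holwick. Satisfied.
  → Every requirement is satisfied — jurisdiction.

Yes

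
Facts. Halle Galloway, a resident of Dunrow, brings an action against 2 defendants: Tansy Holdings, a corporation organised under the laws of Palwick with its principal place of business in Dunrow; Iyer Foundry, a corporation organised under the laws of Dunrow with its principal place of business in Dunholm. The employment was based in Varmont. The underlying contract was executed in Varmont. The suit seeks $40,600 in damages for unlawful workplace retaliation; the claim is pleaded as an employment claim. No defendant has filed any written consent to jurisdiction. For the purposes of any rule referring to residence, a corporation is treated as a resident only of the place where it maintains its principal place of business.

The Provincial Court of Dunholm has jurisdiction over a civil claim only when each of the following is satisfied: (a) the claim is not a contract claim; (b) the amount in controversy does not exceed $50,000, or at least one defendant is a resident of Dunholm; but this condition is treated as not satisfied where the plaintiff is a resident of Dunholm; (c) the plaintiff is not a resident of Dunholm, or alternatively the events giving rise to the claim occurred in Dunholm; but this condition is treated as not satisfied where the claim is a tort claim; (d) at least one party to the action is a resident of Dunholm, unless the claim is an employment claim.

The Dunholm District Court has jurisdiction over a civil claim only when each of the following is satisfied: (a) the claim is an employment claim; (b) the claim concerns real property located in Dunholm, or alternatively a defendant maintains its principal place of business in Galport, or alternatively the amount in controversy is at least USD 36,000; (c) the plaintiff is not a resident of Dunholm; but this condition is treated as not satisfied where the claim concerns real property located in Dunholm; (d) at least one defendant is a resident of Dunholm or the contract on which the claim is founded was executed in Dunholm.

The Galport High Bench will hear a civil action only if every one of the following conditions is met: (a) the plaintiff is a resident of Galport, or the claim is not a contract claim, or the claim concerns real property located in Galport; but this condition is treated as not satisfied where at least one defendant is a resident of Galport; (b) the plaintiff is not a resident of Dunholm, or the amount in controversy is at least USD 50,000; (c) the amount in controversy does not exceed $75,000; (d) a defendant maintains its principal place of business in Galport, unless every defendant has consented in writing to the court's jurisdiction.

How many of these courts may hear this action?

2

The Provincial Court of Dunholm:
  (a) The claim is an employment claim, not a contract claim. Condition met.
  (b) The amount in controversy is $40,600, within the 50,000 dollars ceiling, so one alternative holds. The carve-out does not apply: the plaintiff resides in Dunrow, not Dunholm. Met.
  (c) The plaintiff resides in Dunrow, which is not Dunholm — that alternative is enough. The exception is not triggered, since the claim is an employment claim, not a tort claim. Condition met.
  (d) Iyer Foundry resides in Dunholm. Satisfied.
  → Every requirement is satisfied — jurisdiction.
The Dunholm District Court:
  (a) The claim is an employment claim. Satisfied.
  (b) The amount in controversy is $40,600, which meets the USD 36,000 floor, which satisfies one of the alternatives. Met.
  (c) The plaintiff resides in Dunrow, which is not Dunholm. The carve-out does not apply: the claim does not concern real property. Satisfied.
  (d) Iyer Foundry resides in Dunholm, so one alternative holds. Satisfied.
  → The court has jurisdiction.
The Galport High Bench:
  (a) The claim is an employment claim, not a contract claim — that alternative is enough. The exception is not triggered, since no defendant resides in Galport (they reside in Dunrow, Dunholm). Condition met.
  (b) The plaintiff resides in Dunrow, which is not Dunholm — that alternative is enough. Satisfied.
  (c) The amount in controversy is 40,600 dollars, within the $75,000 ceiling. Satisfied.
  (d) The corporate defendant(s) have their principal place of business in Dunholm, Dunrow, not Galport. Nor does the 'unless' clause help: no such written consent has been filed. Not met.
  → The court lacks jurisdiction.
Courts with jurisdiction: the Provincial Court of Dunholm, the Dunholm District Court — 2 in total.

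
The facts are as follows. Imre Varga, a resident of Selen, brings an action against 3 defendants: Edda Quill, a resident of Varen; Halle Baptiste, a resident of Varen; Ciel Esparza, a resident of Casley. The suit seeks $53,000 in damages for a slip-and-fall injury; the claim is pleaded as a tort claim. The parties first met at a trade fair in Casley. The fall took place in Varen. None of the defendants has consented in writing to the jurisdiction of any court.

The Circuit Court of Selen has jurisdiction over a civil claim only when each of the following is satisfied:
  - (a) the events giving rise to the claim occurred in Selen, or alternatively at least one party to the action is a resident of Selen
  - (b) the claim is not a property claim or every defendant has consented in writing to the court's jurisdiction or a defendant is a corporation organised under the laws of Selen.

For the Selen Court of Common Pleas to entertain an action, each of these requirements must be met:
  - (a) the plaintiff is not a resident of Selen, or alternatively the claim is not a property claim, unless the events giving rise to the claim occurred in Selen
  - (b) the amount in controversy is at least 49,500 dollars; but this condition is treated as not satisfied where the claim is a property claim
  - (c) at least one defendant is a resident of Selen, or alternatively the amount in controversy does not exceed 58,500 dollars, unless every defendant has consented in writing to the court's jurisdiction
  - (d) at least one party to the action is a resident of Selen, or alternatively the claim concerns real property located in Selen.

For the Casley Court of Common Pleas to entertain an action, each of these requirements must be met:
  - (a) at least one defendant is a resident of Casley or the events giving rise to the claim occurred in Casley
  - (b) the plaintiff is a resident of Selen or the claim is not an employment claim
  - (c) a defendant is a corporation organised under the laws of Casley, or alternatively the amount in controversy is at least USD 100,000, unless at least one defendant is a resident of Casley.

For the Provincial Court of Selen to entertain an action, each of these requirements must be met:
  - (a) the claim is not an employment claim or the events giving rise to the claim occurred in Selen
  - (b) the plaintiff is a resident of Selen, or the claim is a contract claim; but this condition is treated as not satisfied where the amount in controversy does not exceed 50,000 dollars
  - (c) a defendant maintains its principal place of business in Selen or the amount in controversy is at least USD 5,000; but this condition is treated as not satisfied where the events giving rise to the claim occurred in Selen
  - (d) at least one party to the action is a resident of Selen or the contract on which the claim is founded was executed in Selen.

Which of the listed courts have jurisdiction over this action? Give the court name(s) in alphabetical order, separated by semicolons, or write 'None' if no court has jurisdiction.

the Casley Court of Common Pleas; the Circuit Court of Selen; the Provincial Court of Selen; the Selen Court of Common Pleas

The Circuit Court of Selen:
  (a) Imre Varga resides in Selen — that alternative is enough. Condition met.
  (b) The claim is a tort claim, not a property claim, which satisfies one of the alternatives. Condition met.
  → Every requirement is satisfied — jurisdiction.
The Selen Court of Common Pleas:
  (a) The claim is a tort claim, not a property claim, so this disjunct is met. Condition met.
  (b) The amount in controversy is $53,000, which meets the 49,500 dollars floor. And the carve-out is inapplicable — the claim is a tort claim, not a property claim. Condition met.
  (c) The amount in controversy is $53,000, within the 58,500 dollars ceiling, so this disjunct is met. Met.
  (d) Imre Varga resides in Selen, so one alternative holds. Met.
  → All conditions met; jurisdiction exists.
The Casley Court of Common Pleas:
  (a) Ciel Esparza resides in Casley, so one alternative holds. Met.
  (b) The plaintiff resides in Selen, which satisfies one of the alternatives. Condition met.
  (c) No defendant is a corporation; the amount in controversy is $53,000, below the USD 100,000 floor — no alternative holds. But Ciel Esparza resides in Casley, and the 'unless' clause therefore excuses the requirement. Met.
  → Every requirement is satisfied — jurisdiction.
The Provincial Court of Selen:
  (a) The claim is a tort claim, not an employment claim, so this disjunct is met. Satisfied.
  (b) The plaintiff resides in Selen, so one alternative holds. The exception is not triggered, since the amount in controversy is 53,000 dollars, above the USD 50,000 ceiling. Met.
  (c) The amount in controversy is USD 53,000, which meets the USD 5,000 floor — that alternative is enough. The carve-out does not apply: the operative events occurred in Varen, not Selen. Condition met.
  (d) Imre Varga resides in Selen — that alternative is enough. Met.
  → Jurisdiction lies.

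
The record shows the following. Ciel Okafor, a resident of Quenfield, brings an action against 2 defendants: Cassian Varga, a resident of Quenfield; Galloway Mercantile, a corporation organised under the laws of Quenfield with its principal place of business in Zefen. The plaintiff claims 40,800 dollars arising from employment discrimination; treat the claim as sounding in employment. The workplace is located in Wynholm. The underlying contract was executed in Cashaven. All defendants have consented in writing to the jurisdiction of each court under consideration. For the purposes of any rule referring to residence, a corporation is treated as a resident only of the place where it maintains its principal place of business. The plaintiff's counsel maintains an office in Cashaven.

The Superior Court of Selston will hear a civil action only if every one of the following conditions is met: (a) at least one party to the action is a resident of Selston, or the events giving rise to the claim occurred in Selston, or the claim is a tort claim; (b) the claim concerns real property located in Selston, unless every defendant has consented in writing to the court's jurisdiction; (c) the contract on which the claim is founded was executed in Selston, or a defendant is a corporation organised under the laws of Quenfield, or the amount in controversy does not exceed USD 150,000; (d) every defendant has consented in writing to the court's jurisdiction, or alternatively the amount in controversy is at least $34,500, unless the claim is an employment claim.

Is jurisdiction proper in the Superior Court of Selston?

No

The Superior Court of Selston:
  (a) No party resides in Selston; the operative events occurred in Wynholm, not Selston; the claim is an employment claim, not a tort claim — no alternative holds. Condition not met.
  (b) The claim does not concern real property. The proviso rescues it, though: every defendant has filed written consent. Satisfied.
  (c) Galloway Mercantile is organised under the laws of Quenfield — that alternative is enough. Condition met.
  (d) Every defendant has filed written consent, which satisfies one of the alternatives. Satisfied.
  → The court lacks jurisdiction.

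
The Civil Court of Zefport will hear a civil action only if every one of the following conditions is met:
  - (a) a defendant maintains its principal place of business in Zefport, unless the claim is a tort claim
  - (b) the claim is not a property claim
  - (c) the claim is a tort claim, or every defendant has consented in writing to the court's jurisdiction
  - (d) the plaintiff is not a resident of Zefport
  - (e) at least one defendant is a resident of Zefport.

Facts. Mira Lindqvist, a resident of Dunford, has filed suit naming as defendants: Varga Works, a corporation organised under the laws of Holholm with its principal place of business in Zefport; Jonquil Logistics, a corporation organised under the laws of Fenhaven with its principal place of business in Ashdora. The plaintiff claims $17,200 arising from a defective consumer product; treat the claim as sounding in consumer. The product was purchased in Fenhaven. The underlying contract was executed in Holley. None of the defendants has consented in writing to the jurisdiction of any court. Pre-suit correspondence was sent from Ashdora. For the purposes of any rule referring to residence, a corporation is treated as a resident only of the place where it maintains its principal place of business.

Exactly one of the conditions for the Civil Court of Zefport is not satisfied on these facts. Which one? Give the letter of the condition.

The Civil Court of Zefport:
  (a) Varga Works has its principal place of business in Zefport. Met.
  (b) The claim is a consumer claim, not a property claim. Met.
  (c) The claim is a consumer claim, not a tort claim; no such written consent has been filed — no alternative holds. Fails.
  (d) The plaintiff resides in Dunford, which is not Zefport. Condition met.
  (e) Varga Works resides in Zefport. Condition met.
Only condition (c) fails.

(c)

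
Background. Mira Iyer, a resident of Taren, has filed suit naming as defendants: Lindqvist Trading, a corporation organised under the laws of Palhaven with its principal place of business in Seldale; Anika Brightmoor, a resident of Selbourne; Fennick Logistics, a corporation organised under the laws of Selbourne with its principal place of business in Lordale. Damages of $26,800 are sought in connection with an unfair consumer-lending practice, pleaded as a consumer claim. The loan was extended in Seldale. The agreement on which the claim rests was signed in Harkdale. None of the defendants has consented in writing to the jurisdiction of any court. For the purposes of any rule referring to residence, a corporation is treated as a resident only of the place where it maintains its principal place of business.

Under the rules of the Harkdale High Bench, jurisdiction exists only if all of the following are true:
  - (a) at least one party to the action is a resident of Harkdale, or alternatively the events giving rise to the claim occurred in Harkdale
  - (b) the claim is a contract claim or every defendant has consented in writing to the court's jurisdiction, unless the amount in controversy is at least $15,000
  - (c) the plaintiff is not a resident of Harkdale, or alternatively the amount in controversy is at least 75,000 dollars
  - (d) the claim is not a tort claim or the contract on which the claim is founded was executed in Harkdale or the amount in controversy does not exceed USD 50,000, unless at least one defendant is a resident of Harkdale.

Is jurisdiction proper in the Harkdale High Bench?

The Harkdale High Bench:
  (a) No party resides in Harkdale; the operative events occurred in Seldale, not Harkdale — every alternative fails. Not met.
  (b) The claim is a consumer claim, not a contract claim; no such written consent has been filed — none of the alternatives is met. The proviso rescues it, though: the amount in controversy is $26,800, which meets the USD 15,000 floor. Met.
  (c) The plaintiff resides in Taren, which is not Harkdale, so this disjunct is met. Condition met.
  (d) The claim is a consumer claim, not a tort claim, so this disjunct is met. Met.
  → Not every requirement is met — no jurisdiction.

No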